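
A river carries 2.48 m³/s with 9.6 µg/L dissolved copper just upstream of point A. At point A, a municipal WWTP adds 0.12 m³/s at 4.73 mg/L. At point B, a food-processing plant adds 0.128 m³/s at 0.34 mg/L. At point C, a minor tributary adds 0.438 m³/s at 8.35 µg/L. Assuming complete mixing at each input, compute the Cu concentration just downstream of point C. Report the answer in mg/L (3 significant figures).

0.202 mg/L

9.6 µg/L = 0.0096 mg/L.
After input A: C = (2.48·0.0096 + 0.12·4.73) / 2.6 = 0.2275 mg/L.
After input B: C = (2.6·0.2275 + 0.128·0.34) / 2.728 = 0.2327 mg/L.
8.35 µg/L = 0.00835 mg/L.
After input C: C = (2.728·0.2327 + 0.438·0.00835) / 3.166 = 0.2017 mg/L.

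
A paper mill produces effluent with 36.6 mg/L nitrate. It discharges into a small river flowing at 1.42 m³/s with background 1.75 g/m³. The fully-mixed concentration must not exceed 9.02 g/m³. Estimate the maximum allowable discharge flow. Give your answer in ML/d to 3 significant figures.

32.3 ML/d

Mass balance at complete mixing: C_std·(Q_w + Q_r) = Q_w·C_e + Q_r·C_b.
Rearranging, Q_w = Q_r·(C_std − C_b)/(C_e − C_std) = 1.42·(9.02 − 1.75) / (36.6 − 9.02) = 0.3743 m³/s.
= 32.34 ML/d.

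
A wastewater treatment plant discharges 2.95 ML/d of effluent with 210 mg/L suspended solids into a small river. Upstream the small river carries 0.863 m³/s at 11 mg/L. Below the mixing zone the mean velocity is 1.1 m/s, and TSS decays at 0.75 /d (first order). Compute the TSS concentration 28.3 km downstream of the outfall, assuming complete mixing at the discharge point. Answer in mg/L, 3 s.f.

2.95 ML/d = 0.03414 m³/s.
After complete mixing, C₀ = (0.03414·210 + 0.863·11) / 0.8971 = 18.57 mg/L.
Travel time t = 2.83e+04 m / 1.1 m/s = 2.573e+04 s = 0.2978 d.
C = 18.57·exp(−0.75·0.2978) = 18.57·0.7999 = 14.86 mg/L.

14.9 mg/L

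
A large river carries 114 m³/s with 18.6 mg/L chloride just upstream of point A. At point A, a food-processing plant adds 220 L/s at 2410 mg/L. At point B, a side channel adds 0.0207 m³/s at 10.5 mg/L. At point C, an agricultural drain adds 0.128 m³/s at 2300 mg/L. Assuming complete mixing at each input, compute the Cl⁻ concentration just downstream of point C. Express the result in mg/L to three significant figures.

220 L/s = 0.22 m³/s.
After input A: C = (114·18.6 + 0.22·2410) / 114.2 = 23.21 mg/L.
After input B: C = (114.2·23.21 + 0.0207·10.5) / 114.2 = 23.2 mg/L.
After input C: C = (114.2·23.2 + 0.128·2300) / 114.4 = 25.75 mg/L.

25.8 mg/L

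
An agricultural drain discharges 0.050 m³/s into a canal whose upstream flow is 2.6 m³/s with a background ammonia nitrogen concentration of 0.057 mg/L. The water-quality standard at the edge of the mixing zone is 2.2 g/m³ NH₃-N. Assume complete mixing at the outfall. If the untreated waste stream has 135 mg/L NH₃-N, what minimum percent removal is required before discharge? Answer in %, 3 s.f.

15.8 %

Mass balance: 2.2·2.65 = 0.05·Cₑ + 2.6·0.057.
Cₑ = (5.83 − 0.1482) / 0.05 = 113.6 mg/L.
Required removal = 1 − 113.6/135 = 15.83 %.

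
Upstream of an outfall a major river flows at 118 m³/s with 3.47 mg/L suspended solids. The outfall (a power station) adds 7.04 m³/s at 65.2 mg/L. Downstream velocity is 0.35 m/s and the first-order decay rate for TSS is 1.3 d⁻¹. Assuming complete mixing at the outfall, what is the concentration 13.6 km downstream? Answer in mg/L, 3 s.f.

After complete mixing, C₀ = (7.04·65.2 + 118·3.47) / 125 = 6.946 mg/L.
Travel time t = 1.36e+04 m / 0.35 m/s = 3.886e+04 s = 0.4497 d.
C = 6.946·exp(−1.3·0.4497) = 6.946·0.5573 = 3.871 mg/L.

3.87 mg/L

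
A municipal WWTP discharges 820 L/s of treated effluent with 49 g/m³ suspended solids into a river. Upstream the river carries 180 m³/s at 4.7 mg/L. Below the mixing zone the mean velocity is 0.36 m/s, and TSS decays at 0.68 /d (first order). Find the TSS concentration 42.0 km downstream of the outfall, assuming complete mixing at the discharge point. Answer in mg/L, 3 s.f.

820 L/s = 0.82 m³/s.
After complete mixing, C₀ = (0.82·49 + 180·4.7) / 180.8 = 4.901 mg/L.
Travel time t = 4.2e+04 m / 0.36 m/s = 1.167e+05 s = 1.35 d.
C = 4.901·exp(−0.68·1.35) = 4.901·0.3992 = 1.957 mg/L.

1.96 mg/L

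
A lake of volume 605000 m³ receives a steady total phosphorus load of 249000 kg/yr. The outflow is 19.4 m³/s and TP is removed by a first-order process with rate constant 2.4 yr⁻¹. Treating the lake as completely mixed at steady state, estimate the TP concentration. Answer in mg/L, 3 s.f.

Outflow Q = 19.4 m³/s × 3.156e+07 s/yr = 6.122e+08 m³/yr.
Steady-state CSTR mass balance: W = Q·C + k·V·C, so C = W/(Q + kV).
Q + kV = 6.122e+08 + 2.4·605000 = 6.137e+08 m³/yr.
C = 249000/6.137e+08 = 0.0004058 kg/m³ = 0.4058 mg/L.

0.406 mg/L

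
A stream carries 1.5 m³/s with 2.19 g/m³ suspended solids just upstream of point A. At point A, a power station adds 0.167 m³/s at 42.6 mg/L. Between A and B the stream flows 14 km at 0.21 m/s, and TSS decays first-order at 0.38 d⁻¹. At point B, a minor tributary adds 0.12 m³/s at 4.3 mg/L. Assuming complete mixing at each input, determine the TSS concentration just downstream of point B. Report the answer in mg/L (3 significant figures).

After input A: C = (1.5·2.19 + 0.167·42.6) / 1.667 = 6.238 mg/L.
Over the 14 km reach to input B (t = 6.667e+04 s = 0.7716 d), decay gives C = 6.238·exp(−0.38·0.7716) = 4.653 mg/L.
After input B: C = (1.667·4.653 + 0.12·4.3) / 1.787 = 4.629 mg/L.

4.63 mg/L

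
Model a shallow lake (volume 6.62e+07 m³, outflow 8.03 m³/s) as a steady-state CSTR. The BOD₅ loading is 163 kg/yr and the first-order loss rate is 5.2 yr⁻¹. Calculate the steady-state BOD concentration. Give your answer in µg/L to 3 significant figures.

0.273 µg/L

Outflow Q = 8.03 m³/s × 3.156e+07 s/yr = 2.534e+08 m³/yr.
Steady-state CSTR mass balance: W = Q·C + k·V·C, so C = W/(Q + kV).
Q + kV = 2.534e+08 + 5.2·6.62e+07 = 5.976e+08 m³/yr.
C = 163/5.976e+08 = 2.727e-07 kg/m³ = 0.0002727 mg/L = 0.2727 µg/L.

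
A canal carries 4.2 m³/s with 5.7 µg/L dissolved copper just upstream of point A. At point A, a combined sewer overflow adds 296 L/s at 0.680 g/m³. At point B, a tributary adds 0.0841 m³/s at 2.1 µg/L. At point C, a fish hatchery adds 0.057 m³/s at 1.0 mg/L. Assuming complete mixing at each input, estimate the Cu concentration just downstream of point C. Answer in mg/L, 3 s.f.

0.0609 mg/L

5.7 µg/L = 0.0057 mg/L.
296 L/s = 0.296 m³/s.
After input A: C = (4.2·0.0057 + 0.296·0.68) / 4.496 = 0.05009 mg/L.
2.1 µg/L = 0.0021 mg/L.
After input B: C = (4.496·0.05009 + 0.0841·0.0021) / 4.58 = 0.04921 mg/L.
After input C: C = (4.58·0.04921 + 0.057·1) / 4.637 = 0.0609 mg/L.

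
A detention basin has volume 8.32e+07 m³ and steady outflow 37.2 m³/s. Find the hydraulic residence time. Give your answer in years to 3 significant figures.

0.0709 yr

Q = 37.2 m³/s × 3.156e+07 s/yr = 1.174e+09 m³/yr.
Hydraulic residence time τ = V/Q = 8.32e+07/1.174e+09 = 0.07087 yr.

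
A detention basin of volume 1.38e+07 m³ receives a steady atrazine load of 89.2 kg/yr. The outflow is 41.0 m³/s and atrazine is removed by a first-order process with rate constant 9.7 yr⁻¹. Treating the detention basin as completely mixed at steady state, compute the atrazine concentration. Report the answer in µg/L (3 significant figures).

Outflow Q = 41.0 m³/s × 3.156e+07 s/yr = 1.294e+09 m³/yr.
Steady-state CSTR mass balance: W = Q·C + k·V·C, so C = W/(Q + kV).
Q + kV = 1.294e+09 + 9.7·1.38e+07 = 1.428e+09 m³/yr.
C = 89.2/1.428e+09 = 6.248e-08 kg/m³ = 6.248e-05 mg/L = 0.06248 µg/L.

0.0625 µg/L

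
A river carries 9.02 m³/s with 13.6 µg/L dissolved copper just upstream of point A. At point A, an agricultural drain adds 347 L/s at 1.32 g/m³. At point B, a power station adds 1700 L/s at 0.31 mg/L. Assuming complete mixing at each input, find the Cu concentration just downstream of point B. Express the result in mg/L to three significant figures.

0.100 mg/L

13.6 µg/L = 0.0136 mg/L.
347 L/s = 0.347 m³/s.
After input A: C = (9.02·0.0136 + 0.347·1.32) / 9.367 = 0.062 mg/L.
1700 L/s = 1.7 m³/s.
After input B: C = (9.367·0.062 + 1.7·0.31) / 11.07 = 0.1001 mg/L.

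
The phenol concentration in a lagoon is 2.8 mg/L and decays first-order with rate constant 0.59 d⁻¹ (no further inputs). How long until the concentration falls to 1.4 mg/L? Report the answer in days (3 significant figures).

1.17 d

t = ln(C₀/C)/k = ln(2.8/1.4)/0.59 = 0.6931/0.59 = 1.175 d.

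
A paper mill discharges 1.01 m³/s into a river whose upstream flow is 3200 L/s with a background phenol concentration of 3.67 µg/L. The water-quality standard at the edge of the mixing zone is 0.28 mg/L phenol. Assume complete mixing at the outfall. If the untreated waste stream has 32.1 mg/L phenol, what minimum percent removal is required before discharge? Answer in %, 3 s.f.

96.4 %

3200 L/s = 3.2 m³/s.
3.67 µg/L = 0.00367 mg/L.
Mass balance: 0.28·4.21 = 1.01·Cₑ + 3.2·0.00367.
Cₑ = (1.179 − 0.01174) / 1.01 = 1.156 mg/L.
Required removal = 1 − 1.156/32.1 = 96.4 %.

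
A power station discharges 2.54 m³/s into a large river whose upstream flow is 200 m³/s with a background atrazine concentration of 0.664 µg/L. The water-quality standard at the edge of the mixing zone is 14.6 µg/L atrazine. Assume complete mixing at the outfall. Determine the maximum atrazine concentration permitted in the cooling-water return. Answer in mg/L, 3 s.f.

1.11 mg/L

0.664 µg/L = 0.000664 mg/L.
14.6 µg/L = 0.0146 mg/L.
Mass balance: 0.0146·202.5 = 2.54·Cₑ + 200·0.000664.
Cₑ = (2.957 − 0.1328) / 2.54 = 1.112 mg/L.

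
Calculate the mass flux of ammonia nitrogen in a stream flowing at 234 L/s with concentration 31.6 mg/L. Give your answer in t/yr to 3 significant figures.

234 L/s = 0.234 m³/s.
Mass flux = Q·C = 0.234 m³/s × 31.6 g/m³ = 7.394 g/s.
= 7.394 g/s × 31.56 = 233.3 t/yr.

233 t/yr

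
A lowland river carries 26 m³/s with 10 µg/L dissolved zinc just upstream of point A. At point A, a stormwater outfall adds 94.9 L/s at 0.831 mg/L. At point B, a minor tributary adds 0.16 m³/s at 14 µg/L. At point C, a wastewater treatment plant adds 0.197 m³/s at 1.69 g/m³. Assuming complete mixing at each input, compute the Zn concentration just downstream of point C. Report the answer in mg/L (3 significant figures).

0.0255 mg/L

10 µg/L = 0.01 mg/L.
94.9 L/s = 0.0949 m³/s.
After input A: C = (26·0.01 + 0.0949·0.831) / 26.09 = 0.01299 mg/L.
14 µg/L = 0.014 mg/L.
After input B: C = (26.09·0.01299 + 0.16·0.014) / 26.25 = 0.01299 mg/L.
After input C: C = (26.25·0.01299 + 0.197·1.69) / 26.45 = 0.02548 mg/L.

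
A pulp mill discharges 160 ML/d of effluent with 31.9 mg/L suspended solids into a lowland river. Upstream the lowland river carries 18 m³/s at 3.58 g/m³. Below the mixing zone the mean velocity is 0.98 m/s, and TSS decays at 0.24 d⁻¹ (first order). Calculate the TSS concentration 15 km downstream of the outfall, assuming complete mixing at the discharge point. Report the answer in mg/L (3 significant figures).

5.96 mg/L

160 ML/d = 1.852 m³/s.
After complete mixing, C₀ = (1.852·31.9 + 18·3.58) / 19.85 = 6.222 mg/L.
Travel time t = 1.5e+04 m / 0.98 m/s = 1.531e+04 s = 0.1772 d.
C = 6.222·exp(−0.24·0.1772) = 6.222·0.9584 = 5.963 mg/L.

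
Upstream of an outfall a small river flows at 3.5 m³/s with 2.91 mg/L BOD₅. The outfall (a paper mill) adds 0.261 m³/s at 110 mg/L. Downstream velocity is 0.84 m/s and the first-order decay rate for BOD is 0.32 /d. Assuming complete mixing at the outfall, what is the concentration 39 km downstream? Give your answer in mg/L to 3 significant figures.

After complete mixing, C₀ = (0.261·110 + 3.5·2.91) / 3.761 = 10.34 mg/L.
Travel time t = 3.9e+04 m / 0.84 m/s = 4.643e+04 s = 0.5374 d.
C = 10.34·exp(−0.32·0.5374) = 10.34·0.842 = 8.708 mg/L.

8.71 mg/L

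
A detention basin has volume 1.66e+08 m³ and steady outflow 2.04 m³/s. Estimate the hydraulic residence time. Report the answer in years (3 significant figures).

2.58 yr

Q = 2.04 m³/s × 3.156e+07 s/yr = 6.438e+07 m³/yr.
Hydraulic residence time τ = V/Q = 1.66e+08/6.438e+07 = 2.579 yr.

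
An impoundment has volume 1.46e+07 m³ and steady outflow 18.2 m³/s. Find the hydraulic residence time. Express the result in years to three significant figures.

0.0254 yr

Q = 18.2 m³/s × 3.156e+07 s/yr = 5.743e+08 m³/yr.
Hydraulic residence time τ = V/Q = 1.46e+07/5.743e+08 = 0.02542 yr.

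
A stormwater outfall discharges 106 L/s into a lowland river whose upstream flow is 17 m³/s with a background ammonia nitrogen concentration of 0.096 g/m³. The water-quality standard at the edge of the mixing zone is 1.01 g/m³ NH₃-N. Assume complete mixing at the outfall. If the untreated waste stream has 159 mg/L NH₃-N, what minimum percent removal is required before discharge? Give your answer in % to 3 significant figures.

7.17 %

106 L/s = 0.106 m³/s.
Mass balance: 1.01·17.11 = 0.106·Cₑ + 17·0.096.
Cₑ = (17.28 − 1.632) / 0.106 = 147.6 mg/L.
Required removal = 1 − 147.6/159 = 7.173 %.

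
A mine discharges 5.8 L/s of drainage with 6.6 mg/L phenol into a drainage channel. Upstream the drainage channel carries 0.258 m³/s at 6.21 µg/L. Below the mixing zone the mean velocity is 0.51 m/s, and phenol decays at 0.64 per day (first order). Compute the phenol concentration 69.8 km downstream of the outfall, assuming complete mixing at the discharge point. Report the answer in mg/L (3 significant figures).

5.8 L/s = 0.0058 m³/s.
6.21 µg/L = 0.00621 mg/L.
After complete mixing, C₀ = (0.0058·6.6 + 0.258·0.00621) / 0.2638 = 0.1512 mg/L.
Travel time t = 6.98e+04 m / 0.51 m/s = 1.369e+05 s = 1.584 d.
C = 0.1512·exp(−0.64·1.584) = 0.1512·0.3628 = 0.05486 mg/L.

0.0549 mg/L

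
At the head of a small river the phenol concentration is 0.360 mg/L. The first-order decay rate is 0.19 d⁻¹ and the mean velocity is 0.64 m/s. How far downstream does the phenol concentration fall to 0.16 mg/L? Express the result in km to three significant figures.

236 km

From C = C₀·e^(−kt), t = ln(C₀/C)/k = ln(0.360/0.16)/0.19 = 0.8109/0.19 = 4.268 d.
Distance = v·t = 0.64 m/s × 3.688e+05 s = 2.36e+05 m = 236 km.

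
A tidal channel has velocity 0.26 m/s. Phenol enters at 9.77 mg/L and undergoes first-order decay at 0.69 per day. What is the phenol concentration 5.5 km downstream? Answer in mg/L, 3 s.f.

8.25 mg/L

Travel time t = 5.5 km / 0.26 m/s = 5500/0.26 = 2.115e+04 s = 0.2448 d.
First-order decay: C = 9.77·exp(−0.69·0.2448) = 9.77·0.8446 = 8.251 mg/L.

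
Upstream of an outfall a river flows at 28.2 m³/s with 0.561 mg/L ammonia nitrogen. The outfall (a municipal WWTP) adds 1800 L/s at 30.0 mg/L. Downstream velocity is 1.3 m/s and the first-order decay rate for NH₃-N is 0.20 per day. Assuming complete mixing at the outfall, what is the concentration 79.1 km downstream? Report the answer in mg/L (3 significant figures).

1800 L/s = 1.8 m³/s.
After complete mixing, C₀ = (1.8·30 + 28.2·0.561) / 30 = 2.327 mg/L.
Travel time t = 7.91e+04 m / 1.3 m/s = 6.085e+04 s = 0.7042 d.
C = 2.327·exp(−0.20·0.7042) = 2.327·0.8686 = 2.022 mg/L.

2.02 mg/L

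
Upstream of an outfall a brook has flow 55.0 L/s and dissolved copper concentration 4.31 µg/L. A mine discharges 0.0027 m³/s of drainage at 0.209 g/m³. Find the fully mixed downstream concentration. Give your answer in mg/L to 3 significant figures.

55.0 L/s = 0.055 m³/s.
4.31 µg/L = 0.00431 mg/L.
Conservation of mass across the mixing zone: C = (0.0027·0.209 + 0.055·0.00431) / (0.0027 + 0.055) = 0.0008013/0.0577 = 0.01389 mg/L.

0.0139 mg/L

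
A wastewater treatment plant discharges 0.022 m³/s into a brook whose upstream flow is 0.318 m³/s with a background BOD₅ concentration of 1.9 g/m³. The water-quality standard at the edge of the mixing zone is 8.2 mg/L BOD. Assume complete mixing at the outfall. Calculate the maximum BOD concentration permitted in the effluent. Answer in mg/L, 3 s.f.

99.3 mg/L

Mass balance: 8.2·0.34 = 0.022·Cₑ + 0.318·1.9.
Cₑ = (2.788 − 0.6042) / 0.022 = 99.26 mg/L.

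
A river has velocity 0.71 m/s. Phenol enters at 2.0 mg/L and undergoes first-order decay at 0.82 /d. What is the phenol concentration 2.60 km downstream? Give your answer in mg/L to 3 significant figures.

Travel time t = 2.60 km / 0.71 m/s = 2600/0.71 = 3662 s = 0.04238 d.
First-order decay: C = 2.0·exp(−0.82·0.04238) = 2.0·0.9658 = 1.932 mg/L.

1.93 mg/L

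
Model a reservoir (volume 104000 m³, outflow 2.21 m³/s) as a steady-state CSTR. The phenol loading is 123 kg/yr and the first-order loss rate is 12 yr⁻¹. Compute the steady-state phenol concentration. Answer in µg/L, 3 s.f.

1.73 µg/L

Outflow Q = 2.21 m³/s × 3.156e+07 s/yr = 6.974e+07 m³/yr.
Steady-state CSTR mass balance: W = Q·C + k·V·C, so C = W/(Q + kV).
Q + kV = 6.974e+07 + 12·104000 = 7.099e+07 m³/yr.
C = 123/7.099e+07 = 1.733e-06 kg/m³ = 0.001733 mg/L = 1.733 µg/L.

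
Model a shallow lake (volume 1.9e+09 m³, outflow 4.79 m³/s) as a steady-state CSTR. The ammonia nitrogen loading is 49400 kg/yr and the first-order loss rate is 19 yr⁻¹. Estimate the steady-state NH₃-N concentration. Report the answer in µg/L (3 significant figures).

1.36 µg/L

Outflow Q = 4.79 m³/s × 3.156e+07 s/yr = 1.512e+08 m³/yr.
Steady-state CSTR mass balance: W = Q·C + k·V·C, so C = W/(Q + kV).
Q + kV = 1.512e+08 + 19·1.9e+09 = 3.625e+10 m³/yr.
C = 49400/3.625e+10 = 1.363e-06 kg/m³ = 0.001363 mg/L = 1.363 µg/L.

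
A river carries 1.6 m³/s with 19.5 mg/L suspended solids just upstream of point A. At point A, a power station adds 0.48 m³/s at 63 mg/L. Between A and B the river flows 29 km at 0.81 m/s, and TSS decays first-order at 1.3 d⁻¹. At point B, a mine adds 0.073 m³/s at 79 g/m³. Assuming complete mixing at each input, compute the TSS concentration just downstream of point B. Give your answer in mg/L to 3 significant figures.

After input A: C = (1.6·19.5 + 0.48·63) / 2.08 = 29.54 mg/L.
Over the 29 km reach to input B (t = 3.58e+04 s = 0.4144 d), decay gives C = 29.54·exp(−1.3·0.4144) = 17.24 mg/L.
After input B: C = (2.08·17.24 + 0.073·79) / 2.153 = 19.33 mg/L.

19.3 mg/L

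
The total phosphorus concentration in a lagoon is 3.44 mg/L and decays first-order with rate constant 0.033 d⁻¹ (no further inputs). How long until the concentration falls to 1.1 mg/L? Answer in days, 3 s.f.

t = ln(C₀/C)/k = ln(3.44/1.1)/0.033 = 1.14/0.033 = 34.55 d.

34.6 d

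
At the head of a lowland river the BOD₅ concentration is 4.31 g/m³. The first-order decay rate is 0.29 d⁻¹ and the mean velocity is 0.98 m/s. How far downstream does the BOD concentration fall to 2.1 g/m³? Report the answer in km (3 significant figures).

210 km

From C = C₀·e^(−kt), t = ln(C₀/C)/k = ln(4.31/2.1)/0.29 = 0.719/0.29 = 2.479 d.
Distance = v·t = 0.98 m/s × 2.142e+05 s = 2.099e+05 m = 209.9 km.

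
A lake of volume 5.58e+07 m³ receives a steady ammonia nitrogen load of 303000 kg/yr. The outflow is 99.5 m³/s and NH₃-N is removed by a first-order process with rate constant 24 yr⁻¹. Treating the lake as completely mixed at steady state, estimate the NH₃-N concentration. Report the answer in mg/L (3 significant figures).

Outflow Q = 99.5 m³/s × 3.156e+07 s/yr = 3.14e+09 m³/yr.
Steady-state CSTR mass balance: W = Q·C + k·V·C, so C = W/(Q + kV).
Q + kV = 3.14e+09 + 24·5.58e+07 = 4.479e+09 m³/yr.
C = 303000/4.479e+09 = 6.765e-05 kg/m³ = 0.06765 mg/L.

0.0676 mg/L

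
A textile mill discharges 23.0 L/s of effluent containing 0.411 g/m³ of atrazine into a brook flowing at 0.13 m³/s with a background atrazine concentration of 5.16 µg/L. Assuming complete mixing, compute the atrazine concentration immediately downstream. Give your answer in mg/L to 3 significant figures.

0.0662 mg/L

23.0 L/s = 0.023 m³/s.
5.16 µg/L = 0.00516 mg/L.
Flow-weighted mixing gives C = (0.023·0.411 + 0.13·0.00516) / (0.023 + 0.13) = 0.01012/0.153 = 0.06617 mg/L.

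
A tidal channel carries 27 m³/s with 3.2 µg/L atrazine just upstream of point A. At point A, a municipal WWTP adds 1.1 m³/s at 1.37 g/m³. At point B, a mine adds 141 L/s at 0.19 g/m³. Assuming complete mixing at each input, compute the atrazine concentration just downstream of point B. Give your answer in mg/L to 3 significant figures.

3.2 µg/L = 0.0032 mg/L.
After input A: C = (27·0.0032 + 1.1·1.37) / 28.1 = 0.0567 mg/L.
141 L/s = 0.141 m³/s.
After input B: C = (28.1·0.0567 + 0.141·0.19) / 28.24 = 0.05737 mg/L.

0.0574 mg/L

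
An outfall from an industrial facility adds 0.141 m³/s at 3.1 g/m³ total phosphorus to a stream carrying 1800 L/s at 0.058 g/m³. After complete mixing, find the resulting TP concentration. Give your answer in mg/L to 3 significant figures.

0.279 mg/L

1800 L/s = 1.8 m³/s.
By mass balance at complete mixing, C = (0.141·3.1 + 1.8·0.058) / (0.141 + 1.8) = 0.5415/1.941 = 0.279 mg/L.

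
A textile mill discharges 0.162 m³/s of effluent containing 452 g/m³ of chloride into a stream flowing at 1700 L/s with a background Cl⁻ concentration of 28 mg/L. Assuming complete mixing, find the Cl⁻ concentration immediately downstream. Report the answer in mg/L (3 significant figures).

64.9 mg/L

1700 L/s = 1.7 m³/s.
Conservation of mass across the mixing zone: C = (0.162·452 + 1.7·28) / (0.162 + 1.7) = 120.8/1.862 = 64.89 mg/L.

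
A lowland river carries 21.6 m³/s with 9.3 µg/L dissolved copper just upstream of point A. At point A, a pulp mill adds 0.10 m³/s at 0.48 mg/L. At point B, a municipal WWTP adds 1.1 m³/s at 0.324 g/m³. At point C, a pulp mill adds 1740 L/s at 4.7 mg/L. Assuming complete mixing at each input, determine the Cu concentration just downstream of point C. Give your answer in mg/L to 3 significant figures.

9.3 µg/L = 0.0093 mg/L.
After input A: C = (21.6·0.0093 + 0.1·0.48) / 21.7 = 0.01147 mg/L.
After input B: C = (21.7·0.01147 + 1.1·0.324) / 22.8 = 0.02655 mg/L.
1740 L/s = 1.74 m³/s.
After input C: C = (22.8·0.02655 + 1.74·4.7) / 24.54 = 0.3579 mg/L.

0.358 mg/L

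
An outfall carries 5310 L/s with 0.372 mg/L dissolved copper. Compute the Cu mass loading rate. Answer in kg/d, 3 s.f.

5310 L/s = 5.31 m³/s.
Mass flux = Q·C = 5.31 m³/s × 0.372 g/m³ = 1.975 g/s.
= 1.975 g/s × 86.4 = 170.7 kg/d.

171 kg/d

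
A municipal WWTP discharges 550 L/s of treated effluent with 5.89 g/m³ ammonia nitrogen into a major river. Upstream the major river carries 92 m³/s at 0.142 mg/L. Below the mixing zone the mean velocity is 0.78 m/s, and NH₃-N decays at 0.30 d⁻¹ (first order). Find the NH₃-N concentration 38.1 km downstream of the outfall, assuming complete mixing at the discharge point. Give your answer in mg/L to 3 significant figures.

550 L/s = 0.55 m³/s.
After complete mixing, C₀ = (0.55·5.89 + 92·0.142) / 92.55 = 0.1762 mg/L.
Travel time t = 3.81e+04 m / 0.78 m/s = 4.885e+04 s = 0.5653 d.
C = 0.1762·exp(−0.30·0.5653) = 0.1762·0.844 = 0.1487 mg/L.

0.149 mg/L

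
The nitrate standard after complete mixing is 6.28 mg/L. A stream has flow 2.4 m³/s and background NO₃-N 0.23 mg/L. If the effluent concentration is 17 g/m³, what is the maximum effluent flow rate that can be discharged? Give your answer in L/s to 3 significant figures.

1350 L/s

Mass balance at complete mixing: C_std·(Q_w + Q_r) = Q_w·C_e + Q_r·C_b.
Rearranging, Q_w = Q_r·(C_std − C_b)/(C_e − C_std) = 2.4·(6.28 − 0.23) / (17 − 6.28) = 1.354 m³/s.
= 1354 L/s.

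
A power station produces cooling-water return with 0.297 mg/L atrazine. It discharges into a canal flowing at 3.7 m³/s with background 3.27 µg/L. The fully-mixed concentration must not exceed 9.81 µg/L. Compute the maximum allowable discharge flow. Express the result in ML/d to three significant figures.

3.27 µg/L = 0.00327 mg/L.
9.81 µg/L = 0.00981 mg/L.
Mass balance at complete mixing: C_std·(Q_w + Q_r) = Q_w·C_e + Q_r·C_b.
Rearranging, Q_w = Q_r·(C_std − C_b)/(C_e − C_std) = 3.7·(0.00981 − 0.00327) / (0.297 − 0.00981) = 0.08426 m³/s.
= 7.28 ML/d.

7.28 ML/d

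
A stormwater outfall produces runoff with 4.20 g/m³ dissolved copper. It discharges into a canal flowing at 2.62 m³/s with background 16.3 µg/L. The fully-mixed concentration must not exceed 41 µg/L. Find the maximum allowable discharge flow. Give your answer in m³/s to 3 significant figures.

0.0156 m³/s

16.3 µg/L = 0.0163 mg/L.
41 µg/L = 0.041 mg/L.
Mass balance at complete mixing: C_std·(Q_w + Q_r) = Q_w·C_e + Q_r·C_b.
Rearranging, Q_w = Q_r·(C_std − C_b)/(C_e − C_std) = 2.62·(0.041 − 0.0163) / (4.2 − 0.041) = 0.01556 m³/s.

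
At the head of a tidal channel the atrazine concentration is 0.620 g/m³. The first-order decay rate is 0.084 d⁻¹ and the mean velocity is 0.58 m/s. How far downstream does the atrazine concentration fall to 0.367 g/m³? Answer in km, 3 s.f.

313 km

From C = C₀·e^(−kt), t = ln(C₀/C)/k = ln(0.620/0.367)/0.084 = 0.5244/0.084 = 6.242 d.
Distance = v·t = 0.58 m/s × 5.393e+05 s = 3.128e+05 m = 312.8 km.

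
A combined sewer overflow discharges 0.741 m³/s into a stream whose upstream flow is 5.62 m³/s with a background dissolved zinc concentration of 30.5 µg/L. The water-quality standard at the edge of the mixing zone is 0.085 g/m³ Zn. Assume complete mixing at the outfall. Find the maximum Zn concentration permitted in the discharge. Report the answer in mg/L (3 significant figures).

30.5 µg/L = 0.0305 mg/L.
Mass balance: 0.085·6.361 = 0.741·Cₑ + 5.62·0.0305.
Cₑ = (0.5407 − 0.1714) / 0.741 = 0.4983 mg/L.

0.498 mg/L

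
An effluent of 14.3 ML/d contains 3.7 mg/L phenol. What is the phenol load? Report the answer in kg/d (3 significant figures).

52.9 kg/d

14.3 ML/d = 0.1655 m³/s.
Mass flux = Q·C = 0.1655 m³/s × 3.7 g/m³ = 0.6124 g/s.
= 0.6124 g/s × 86.4 = 52.91 kg/d.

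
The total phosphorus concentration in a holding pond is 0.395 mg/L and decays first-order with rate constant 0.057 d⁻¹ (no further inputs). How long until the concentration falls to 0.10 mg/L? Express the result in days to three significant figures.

t = ln(C₀/C)/k = ln(0.395/0.10)/0.057 = 1.374/0.057 = 24.1 d.

24.1 d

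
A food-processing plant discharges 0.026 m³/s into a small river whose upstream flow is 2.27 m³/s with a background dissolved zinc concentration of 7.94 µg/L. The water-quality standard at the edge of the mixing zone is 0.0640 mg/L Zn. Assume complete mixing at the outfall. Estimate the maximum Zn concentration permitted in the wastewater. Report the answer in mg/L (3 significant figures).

4.96 mg/L

7.94 µg/L = 0.00794 mg/L.
Mass balance: 0.064·2.296 = 0.026·Cₑ + 2.27·0.00794.
Cₑ = (0.1469 − 0.01802) / 0.026 = 4.958 mg/L.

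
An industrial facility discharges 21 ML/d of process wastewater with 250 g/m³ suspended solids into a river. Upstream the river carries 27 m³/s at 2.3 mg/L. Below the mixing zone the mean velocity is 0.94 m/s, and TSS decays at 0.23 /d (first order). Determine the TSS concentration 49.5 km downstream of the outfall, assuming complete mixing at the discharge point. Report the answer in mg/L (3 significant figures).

21 ML/d = 0.2431 m³/s.
After complete mixing, C₀ = (0.2431·250 + 27·2.3) / 27.24 = 4.51 mg/L.
Travel time t = 4.95e+04 m / 0.94 m/s = 5.266e+04 s = 0.6095 d.
C = 4.51·exp(−0.23·0.6095) = 4.51·0.8692 = 3.92 mg/L.

3.92 mg/L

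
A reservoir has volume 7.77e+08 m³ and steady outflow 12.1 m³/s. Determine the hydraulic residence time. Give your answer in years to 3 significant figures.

Q = 12.1 m³/s × 3.156e+07 s/yr = 3.818e+08 m³/yr.
Hydraulic residence time τ = V/Q = 7.77e+08/3.818e+08 = 2.035 yr.

2.03 yr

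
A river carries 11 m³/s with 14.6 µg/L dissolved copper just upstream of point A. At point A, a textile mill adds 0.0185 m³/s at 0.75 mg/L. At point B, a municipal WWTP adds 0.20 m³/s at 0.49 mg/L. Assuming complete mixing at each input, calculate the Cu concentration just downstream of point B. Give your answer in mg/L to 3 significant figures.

0.0243 mg/L

14.6 µg/L = 0.0146 mg/L.
After input A: C = (11·0.0146 + 0.0185·0.75) / 11.02 = 0.01583 mg/L.
After input B: C = (11.02·0.01583 + 0.2·0.49) / 11.22 = 0.02429 mg/L.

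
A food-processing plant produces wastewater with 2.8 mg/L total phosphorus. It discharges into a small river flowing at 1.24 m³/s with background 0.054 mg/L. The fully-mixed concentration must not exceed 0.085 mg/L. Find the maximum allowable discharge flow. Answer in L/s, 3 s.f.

Mass balance at complete mixing: C_std·(Q_w + Q_r) = Q_w·C_e + Q_r·C_b.
Rearranging, Q_w = Q_r·(C_std − C_b)/(C_e − C_std) = 1.24·(0.085 − 0.054) / (2.8 − 0.085) = 0.01416 m³/s.
= 14.16 L/s.

14.2 L/s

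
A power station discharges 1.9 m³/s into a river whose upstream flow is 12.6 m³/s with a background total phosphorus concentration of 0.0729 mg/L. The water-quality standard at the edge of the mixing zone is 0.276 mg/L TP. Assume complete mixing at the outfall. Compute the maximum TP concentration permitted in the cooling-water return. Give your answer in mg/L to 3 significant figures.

Mass balance: 0.276·14.5 = 1.9·Cₑ + 12.6·0.0729.
Cₑ = (4.002 − 0.9185) / 1.9 = 1.623 mg/L.

1.62 mg/L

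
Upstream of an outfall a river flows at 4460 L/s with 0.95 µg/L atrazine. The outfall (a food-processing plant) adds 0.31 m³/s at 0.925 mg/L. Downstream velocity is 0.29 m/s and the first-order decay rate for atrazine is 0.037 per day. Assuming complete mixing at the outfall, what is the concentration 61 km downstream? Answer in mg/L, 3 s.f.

0.0557 mg/L

4460 L/s = 4.46 m³/s.
0.95 µg/L = 0.00095 mg/L.
After complete mixing, C₀ = (0.31·0.925 + 4.46·0.00095) / 4.77 = 0.061 mg/L.
Travel time t = 6.1e+04 m / 0.29 m/s = 2.103e+05 s = 2.435 d.
C = 0.061·exp(−0.037·2.435) = 0.061·0.9139 = 0.05575 mg/L.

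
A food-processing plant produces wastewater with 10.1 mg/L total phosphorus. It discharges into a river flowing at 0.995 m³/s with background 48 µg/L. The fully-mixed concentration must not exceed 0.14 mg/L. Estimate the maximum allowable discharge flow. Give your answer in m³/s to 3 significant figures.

0.00919 m³/s

48 µg/L = 0.048 mg/L.
Mass balance at complete mixing: C_std·(Q_w + Q_r) = Q_w·C_e + Q_r·C_b.
Rearranging, Q_w = Q_r·(C_std − C_b)/(C_e − C_std) = 0.995·(0.14 − 0.048) / (10.1 − 0.14) = 0.009191 m³/s.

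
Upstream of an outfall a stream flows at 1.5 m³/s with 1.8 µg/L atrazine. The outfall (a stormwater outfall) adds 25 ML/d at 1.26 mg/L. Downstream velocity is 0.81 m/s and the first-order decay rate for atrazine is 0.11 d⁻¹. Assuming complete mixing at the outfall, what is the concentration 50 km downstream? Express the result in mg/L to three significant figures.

0.190 mg/L

25 ML/d = 0.2894 m³/s.
1.8 µg/L = 0.0018 mg/L.
After complete mixing, C₀ = (0.2894·1.26 + 1.5·0.0018) / 1.789 = 0.2053 mg/L.
Travel time t = 5e+04 m / 0.81 m/s = 6.173e+04 s = 0.7144 d.
C = 0.2053·exp(−0.11·0.7144) = 0.2053·0.9244 = 0.1897 mg/L.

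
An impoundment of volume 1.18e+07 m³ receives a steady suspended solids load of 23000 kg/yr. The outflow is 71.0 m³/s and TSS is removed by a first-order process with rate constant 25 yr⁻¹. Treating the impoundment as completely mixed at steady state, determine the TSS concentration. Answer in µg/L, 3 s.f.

9.07 µg/L

Outflow Q = 71.0 m³/s × 3.156e+07 s/yr = 2.241e+09 m³/yr.
Steady-state CSTR mass balance: W = Q·C + k·V·C, so C = W/(Q + kV).
Q + kV = 2.241e+09 + 25·1.18e+07 = 2.536e+09 m³/yr.
C = 23000/2.536e+09 = 9.071e-06 kg/m³ = 0.009071 mg/L = 9.071 µg/L.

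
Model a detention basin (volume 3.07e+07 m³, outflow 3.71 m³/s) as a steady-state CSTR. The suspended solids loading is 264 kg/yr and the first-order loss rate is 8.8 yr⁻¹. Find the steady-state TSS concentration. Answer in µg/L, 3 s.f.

0.682 µg/L

Outflow Q = 3.71 m³/s × 3.156e+07 s/yr = 1.171e+08 m³/yr.
Steady-state CSTR mass balance: W = Q·C + k·V·C, so C = W/(Q + kV).
Q + kV = 1.171e+08 + 8.8·3.07e+07 = 3.872e+08 m³/yr.
C = 264/3.872e+08 = 6.818e-07 kg/m³ = 0.0006818 mg/L = 0.6818 µg/L.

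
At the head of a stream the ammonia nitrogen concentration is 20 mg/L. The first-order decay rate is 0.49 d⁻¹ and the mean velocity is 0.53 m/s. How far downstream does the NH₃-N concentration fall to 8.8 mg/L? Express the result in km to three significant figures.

76.7 km

From C = C₀·e^(−kt), t = ln(C₀/C)/k = ln(20/8.8)/0.49 = 0.821/0.49 = 1.675 d.
Distance = v·t = 0.53 m/s × 1.448e+05 s = 7.672e+04 m = 76.72 km.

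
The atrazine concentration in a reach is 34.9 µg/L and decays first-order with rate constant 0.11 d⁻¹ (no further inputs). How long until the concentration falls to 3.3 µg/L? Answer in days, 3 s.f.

t = ln(C₀/C)/k = ln(34.9/3.3)/0.11 = 2.359/0.11 = 21.44 d.

21.4 d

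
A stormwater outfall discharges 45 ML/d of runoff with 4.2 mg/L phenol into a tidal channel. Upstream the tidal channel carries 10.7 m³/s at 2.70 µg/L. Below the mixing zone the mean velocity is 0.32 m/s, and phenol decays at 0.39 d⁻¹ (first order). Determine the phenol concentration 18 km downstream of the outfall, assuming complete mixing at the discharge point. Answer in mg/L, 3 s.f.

0.153 mg/L

45 ML/d = 0.5208 m³/s.
2.70 µg/L = 0.0027 mg/L.
After complete mixing, C₀ = (0.5208·4.2 + 10.7·0.0027) / 11.22 = 0.1975 mg/L.
Travel time t = 1.8e+04 m / 0.32 m/s = 5.625e+04 s = 0.651 d.
C = 0.1975·exp(−0.39·0.651) = 0.1975·0.7758 = 0.1532 mg/L.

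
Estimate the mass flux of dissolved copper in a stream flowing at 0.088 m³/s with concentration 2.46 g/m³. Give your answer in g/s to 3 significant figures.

0.216 g/s

Mass flux = Q·C = 0.088 m³/s × 2.46 g/m³ = 0.2165 g/s.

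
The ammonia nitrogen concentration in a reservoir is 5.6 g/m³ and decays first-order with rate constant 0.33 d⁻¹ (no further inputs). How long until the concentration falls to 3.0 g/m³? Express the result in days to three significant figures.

t = ln(C₀/C)/k = ln(5.6/3.0)/0.33 = 0.6242/0.33 = 1.891 d.

1.89 d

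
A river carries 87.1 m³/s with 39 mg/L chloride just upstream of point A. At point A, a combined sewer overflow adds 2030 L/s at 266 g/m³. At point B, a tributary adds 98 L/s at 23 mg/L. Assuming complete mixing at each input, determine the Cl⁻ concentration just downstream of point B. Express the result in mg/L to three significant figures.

44.1 mg/L

2030 L/s = 2.03 m³/s.
After input A: C = (87.1·39 + 2.03·266) / 89.13 = 44.17 mg/L.
98 L/s = 0.098 m³/s.
After input B: C = (89.13·44.17 + 0.098·23) / 89.23 = 44.15 mg/L.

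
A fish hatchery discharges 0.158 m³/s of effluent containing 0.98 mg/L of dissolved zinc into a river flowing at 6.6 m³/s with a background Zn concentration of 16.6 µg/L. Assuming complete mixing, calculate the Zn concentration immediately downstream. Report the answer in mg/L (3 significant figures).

0.0391 mg/L

16.6 µg/L = 0.0166 mg/L.
Flow-weighted mixing gives C = (0.158·0.98 + 6.6·0.0166) / (0.158 + 6.6) = 0.2644/6.758 = 0.03912 mg/L.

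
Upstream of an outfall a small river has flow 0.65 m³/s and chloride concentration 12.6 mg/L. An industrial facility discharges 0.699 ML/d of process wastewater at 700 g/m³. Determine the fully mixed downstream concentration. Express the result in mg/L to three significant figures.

21.1 mg/L

0.699 ML/d = 0.00809 m³/s.
By mass balance at complete mixing, C = (0.00809·700 + 0.65·12.6) / (0.00809 + 0.65) = 13.85/0.6581 = 21.05 mg/L.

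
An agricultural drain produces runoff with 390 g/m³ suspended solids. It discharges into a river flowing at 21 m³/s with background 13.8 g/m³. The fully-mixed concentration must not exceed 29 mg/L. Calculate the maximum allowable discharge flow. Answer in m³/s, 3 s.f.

0.884 m³/s

Mass balance at complete mixing: C_std·(Q_w + Q_r) = Q_w·C_e + Q_r·C_b.
Rearranging, Q_w = Q_r·(C_std − C_b)/(C_e − C_std) = 21·(29 − 13.8) / (390 − 29) = 0.8842 m³/s.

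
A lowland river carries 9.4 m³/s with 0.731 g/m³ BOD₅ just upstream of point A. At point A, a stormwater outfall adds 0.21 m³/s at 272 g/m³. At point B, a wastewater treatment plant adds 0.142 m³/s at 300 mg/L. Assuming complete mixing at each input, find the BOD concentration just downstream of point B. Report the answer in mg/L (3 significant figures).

10.9 mg/L

After input A: C = (9.4·0.731 + 0.21·272) / 9.61 = 6.659 mg/L.
After input B: C = (9.61·6.659 + 0.142·300) / 9.752 = 10.93 mg/L.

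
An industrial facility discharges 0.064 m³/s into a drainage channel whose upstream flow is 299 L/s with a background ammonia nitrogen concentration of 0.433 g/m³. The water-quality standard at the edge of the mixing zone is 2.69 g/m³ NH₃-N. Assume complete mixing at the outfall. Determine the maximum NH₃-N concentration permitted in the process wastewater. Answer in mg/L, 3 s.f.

13.2 mg/L

299 L/s = 0.299 m³/s.
Mass balance: 2.69·0.363 = 0.064·Cₑ + 0.299·0.433.
Cₑ = (0.9765 − 0.1295) / 0.064 = 13.23 mg/L.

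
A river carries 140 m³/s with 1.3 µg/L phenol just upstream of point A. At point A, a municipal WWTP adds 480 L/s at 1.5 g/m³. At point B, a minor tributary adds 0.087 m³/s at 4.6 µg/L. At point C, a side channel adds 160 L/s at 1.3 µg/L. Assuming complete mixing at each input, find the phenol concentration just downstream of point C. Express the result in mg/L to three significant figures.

0.00641 mg/L

1.3 µg/L = 0.0013 mg/L.
480 L/s = 0.48 m³/s.
After input A: C = (140·0.0013 + 0.48·1.5) / 140.5 = 0.006421 mg/L.
4.6 µg/L = 0.0046 mg/L.
After input B: C = (140.5·0.006421 + 0.087·0.0046) / 140.6 = 0.00642 mg/L.
160 L/s = 0.16 m³/s.
1.3 µg/L = 0.0013 mg/L.
After input C: C = (140.6·0.00642 + 0.16·0.0013) / 140.7 = 0.006414 mg/L.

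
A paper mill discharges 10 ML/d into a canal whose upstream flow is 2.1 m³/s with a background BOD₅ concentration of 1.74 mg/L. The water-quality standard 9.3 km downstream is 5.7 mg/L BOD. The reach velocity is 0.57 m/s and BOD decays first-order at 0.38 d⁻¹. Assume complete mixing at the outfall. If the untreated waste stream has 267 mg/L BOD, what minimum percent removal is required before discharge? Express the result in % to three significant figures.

67.9 %

10 ML/d = 0.1157 m³/s.
Travel time to the compliance point: t = 9300/0.57 = 1.632e+04 s = 0.1888 d; decay factor exp(−0.38·0.1888) = 0.9308.
So the concentration just after mixing may be at most 5.7/0.9308 = 6.124 mg/L.
Mass balance: 6.124·2.216 = 0.1157·Cₑ + 2.1·1.74.
Cₑ = (13.57 − 3.654) / 0.1157 = 85.67 mg/L.
Required removal = 1 − 85.67/267 = 67.91 %.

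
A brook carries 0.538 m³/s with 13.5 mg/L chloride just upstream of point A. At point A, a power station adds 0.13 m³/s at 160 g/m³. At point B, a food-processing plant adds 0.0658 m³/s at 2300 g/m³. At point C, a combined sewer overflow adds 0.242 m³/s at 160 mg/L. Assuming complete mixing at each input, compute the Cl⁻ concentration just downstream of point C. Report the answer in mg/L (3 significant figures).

After input A: C = (0.538·13.5 + 0.13·160) / 0.668 = 42.01 mg/L.
After input B: C = (0.668·42.01 + 0.0658·2300) / 0.7338 = 244.5 mg/L.
After input C: C = (0.7338·244.5 + 0.242·160) / 0.9758 = 223.5 mg/L.

224 mg/L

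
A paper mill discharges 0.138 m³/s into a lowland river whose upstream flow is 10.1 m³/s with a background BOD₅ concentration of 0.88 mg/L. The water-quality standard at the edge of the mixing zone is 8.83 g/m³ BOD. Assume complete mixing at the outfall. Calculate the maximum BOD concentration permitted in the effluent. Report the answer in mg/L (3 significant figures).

Mass balance: 8.83·10.24 = 0.138·Cₑ + 10.1·0.88.
Cₑ = (90.4 − 8.888) / 0.138 = 590.7 mg/L.

591 mg/L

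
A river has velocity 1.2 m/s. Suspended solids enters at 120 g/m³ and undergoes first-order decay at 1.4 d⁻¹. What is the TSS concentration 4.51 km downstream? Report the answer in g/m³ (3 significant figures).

Travel time t = 4.51 km / 1.2 m/s = 4510/1.2 = 3758 s = 0.0435 d.
First-order decay: C = 120·exp(−1.4·0.0435) = 120·0.9409 = 112.9 g/m³.

113 g/m³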